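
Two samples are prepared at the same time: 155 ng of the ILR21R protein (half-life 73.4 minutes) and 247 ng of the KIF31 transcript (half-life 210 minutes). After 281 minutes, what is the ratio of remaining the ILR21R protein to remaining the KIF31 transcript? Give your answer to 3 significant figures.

ILR21R protein: 155 × (1/2)^(281/73.4) = 155 × (1/2)^3.8283 ≈ 10.912 ng.
KIF31 transcript: 247 × (1/2)^(281/210) = 247 × (1/2)^1.3381 ≈ 97.699 ng.
Ratio ≈ 10.912 / 97.699 ≈ 0.11169.

0.112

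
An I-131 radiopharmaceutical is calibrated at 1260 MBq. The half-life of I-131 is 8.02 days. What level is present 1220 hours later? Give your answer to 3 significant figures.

15.6 MBq

Convert the elapsed time: 1220 hours = 50.8333 days.
Number of half-lives: n = 50.8333/8.02 ≈ 6.3383.
Remaining = 1260 × (1/2)^6.3383 = 1260 × 0.012359 ≈ 15.572 MBq.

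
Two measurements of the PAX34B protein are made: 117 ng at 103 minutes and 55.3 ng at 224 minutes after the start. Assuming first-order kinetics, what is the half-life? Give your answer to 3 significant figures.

Over Δt = 224 − 103 = 121 minutes, the level fell by a factor of 117/55.3 ≈ 2.1157.
n = log₂(2.1157) ≈ 1.0812 half-lives, so t½ = 121/1.0812 ≈ 111.92 minutes.

112 minutes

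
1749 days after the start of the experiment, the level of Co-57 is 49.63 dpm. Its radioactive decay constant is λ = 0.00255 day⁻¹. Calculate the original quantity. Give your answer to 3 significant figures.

4290 dpm

t½ = ln 2 / λ = 0.69315 / 0.00255 ≈ 271.82 days.
Number of half-lives elapsed: n = 1749/271.82 ≈ 6.4343.
A₀ = A × 2^n = 49.63 × 2^6.4343 = 49.63 × 86.483 ≈ 4292.2 dpm.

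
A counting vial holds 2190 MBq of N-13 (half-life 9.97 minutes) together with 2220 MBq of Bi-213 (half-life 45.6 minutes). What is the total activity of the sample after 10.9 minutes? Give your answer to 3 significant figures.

N-13: 2190 × (1/2)^(10.9/9.97) = 2190 × (1/2)^1.0933 ≈ 1026.4 MBq.
Bi-213: 2220 × (1/2)^(10.9/45.6) = 2220 × (1/2)^0.23904 ≈ 1881 MBq.
Total = 1026.4 + 1881 ≈ 2907.5 MBq.

2910 MBq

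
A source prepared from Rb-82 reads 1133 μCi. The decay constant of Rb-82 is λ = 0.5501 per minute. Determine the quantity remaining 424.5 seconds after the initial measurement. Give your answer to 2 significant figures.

t½ = ln 2 / λ = 0.69315 / 0.5501 ≈ 1.26 minutes.
Convert the elapsed time: 424.5 seconds = 7.075 minutes.
Number of half-lives: n = 7.075/1.26 ≈ 5.6149.
Remaining = 1133 × (1/2)^5.6149 = 1133 × 0.020405 ≈ 23.119 μCi.

23 μCi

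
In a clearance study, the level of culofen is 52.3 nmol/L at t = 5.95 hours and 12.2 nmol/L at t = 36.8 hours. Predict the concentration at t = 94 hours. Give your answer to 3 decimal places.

Over Δt = 36.8 − 5.95 = 30.85 hours, the level fell by a factor of 52.3/12.2 ≈ 4.2869.
n = log₂(4.2869) ≈ 2.0999 half-lives, so t½ = 30.85/2.0999 ≈ 14.691 hours.
From t = 36.8 to t = 94: 12.2 × (1/2)^((94−36.8)/14.691) ≈ 0.82089 nmol/L.

0.821 nmol/L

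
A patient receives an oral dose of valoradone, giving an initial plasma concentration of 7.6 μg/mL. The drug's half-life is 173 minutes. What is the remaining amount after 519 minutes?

Elapsed time is 3 half-lives (519/173).
Each half-life halves the amount: 7.6 × (1/2)^3 = 7.6/8 = 0.95 μg/mL.

0.95 μg/mL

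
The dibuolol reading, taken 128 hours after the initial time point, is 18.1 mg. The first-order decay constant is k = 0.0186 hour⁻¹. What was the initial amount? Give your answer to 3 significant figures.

t½ = ln 2 / k = 0.69315 / 0.0186 ≈ 37.266 hours.
Number of half-lives elapsed: n = 128/37.266 ≈ 3.4348.
A₀ = A × 2^n = 18.1 × 2^3.4348 = 18.1 × 10.814 ≈ 195.73 mg.

196 mg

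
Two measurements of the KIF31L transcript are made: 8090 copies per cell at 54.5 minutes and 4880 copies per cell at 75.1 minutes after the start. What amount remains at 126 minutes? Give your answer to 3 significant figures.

Over Δt = 75.1 − 54.5 = 20.6 minutes, the level fell by a factor of 8090/4880 ≈ 1.6578.
n = log₂(1.6578) ≈ 0.72926 half-lives, so t½ = 20.6/0.72926 ≈ 28.248 minutes.
From t = 75.1 to t = 126: 4880 × (1/2)^((126−75.1)/28.248) ≈ 1399.6 copies per cell.

1400 copies per cell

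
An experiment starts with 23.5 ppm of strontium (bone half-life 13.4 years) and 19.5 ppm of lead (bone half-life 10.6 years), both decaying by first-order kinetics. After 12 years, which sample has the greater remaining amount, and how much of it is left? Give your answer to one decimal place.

strontium, 12.6 ppm

strontium: 23.5 × (1/2)^0.89552 ≈ 12.632 ppm.
lead: 19.5 × (1/2)^1.1321 ≈ 8.897 ppm.
Strontium has more remaining, at ≈ 12.632 ppm.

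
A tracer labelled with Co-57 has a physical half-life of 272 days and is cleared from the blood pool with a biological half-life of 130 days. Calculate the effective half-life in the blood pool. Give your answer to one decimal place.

1/t_eff = 1/t_phys + 1/t_biol = 1/272 + 1/130 = 0.011369 per day.
t_eff = 272 × 130 / (272 + 130) ≈ 87.96 days.

88.0 days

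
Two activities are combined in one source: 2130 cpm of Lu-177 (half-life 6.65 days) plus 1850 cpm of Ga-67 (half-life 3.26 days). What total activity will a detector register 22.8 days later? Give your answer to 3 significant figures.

212 cpm

Lu-177: 2130 × (1/2)^(22.8/6.65) = 2130 × (1/2)^3.4286 ≈ 197.82 cpm.
Ga-67: 1850 × (1/2)^(22.8/3.26) = 1850 × (1/2)^6.9939 ≈ 14.515 cpm.
Total = 197.82 + 14.515 ≈ 212.34 cpm.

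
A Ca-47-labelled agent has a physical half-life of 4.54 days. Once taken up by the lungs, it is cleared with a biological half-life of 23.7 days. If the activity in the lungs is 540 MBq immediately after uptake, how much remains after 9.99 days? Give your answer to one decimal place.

1/t_eff = 1/t_phys + 1/t_biol = 1/4.54 + 1/23.7 = 0.26246 per day.
t_eff = 4.54 × 23.7 / (4.54 + 23.7) ≈ 3.8101 days.
Remaining = 540 × (1/2)^(9.99/3.8101) = 540 × (1/2)^2.622 ≈ 87.721 MBq.

87.7 MBq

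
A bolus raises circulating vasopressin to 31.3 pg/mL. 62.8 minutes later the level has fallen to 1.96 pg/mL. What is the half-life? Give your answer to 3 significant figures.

A/A₀ = 1.96/31.3 ≈ 0.06262.
n = log₂(15.969) ≈ 3.9972 half-lives elapsed in 62.8 minutes.
t½ = 62.8/3.9972 ≈ 15.711 minutes.

15.7 minutes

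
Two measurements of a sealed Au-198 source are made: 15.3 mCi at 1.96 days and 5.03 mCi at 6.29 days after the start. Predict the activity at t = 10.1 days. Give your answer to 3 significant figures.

1.89 mCi

Over Δt = 6.29 − 1.96 = 4.33 days, the level fell by a factor of 15.3/5.03 ≈ 3.0417.
n = log₂(3.0417) ≈ 1.6049 half-lives, so t½ = 4.33/1.6049 ≈ 2.698 days.
From t = 6.29 to t = 10.1: 5.03 × (1/2)^((10.1−6.29)/2.698) ≈ 1.89 mCi.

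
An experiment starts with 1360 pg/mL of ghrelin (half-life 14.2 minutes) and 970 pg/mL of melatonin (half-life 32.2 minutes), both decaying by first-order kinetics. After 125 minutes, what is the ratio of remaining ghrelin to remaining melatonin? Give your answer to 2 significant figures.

0.046

ghrelin: 1360 × (1/2)^(125/14.2) = 1360 × (1/2)^8.8028 ≈ 3.0453 pg/mL.
melatonin: 970 × (1/2)^(125/32.2) = 970 × (1/2)^3.882 ≈ 65.793 pg/mL.
Ratio ≈ 3.0453 / 65.793 ≈ 0.046286.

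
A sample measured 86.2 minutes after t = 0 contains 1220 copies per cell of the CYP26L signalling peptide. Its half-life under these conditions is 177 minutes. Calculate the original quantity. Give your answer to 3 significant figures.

Number of half-lives elapsed: n = 86.2/177 ≈ 0.48701.
A₀ = A × 2^n = 1220 × 2^0.48701 = 1220 × 1.4015 ≈ 1709.9 copies per cell.

1710 copies per cell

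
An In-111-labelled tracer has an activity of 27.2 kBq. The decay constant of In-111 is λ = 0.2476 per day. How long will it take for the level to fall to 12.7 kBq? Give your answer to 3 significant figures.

3.08 days

t½ = ln 2 / λ = 0.69315 / 0.2476 ≈ 2.7995 days.
Fraction remaining = 12.7/27.2 ≈ 0.46691.
n = log₂(27.2/12.7) = ln(2.1417)/ln 2 ≈ 1.0988 half-lives.
t = n × t½ = 1.0988 × 2.7995 ≈ 3.076 days.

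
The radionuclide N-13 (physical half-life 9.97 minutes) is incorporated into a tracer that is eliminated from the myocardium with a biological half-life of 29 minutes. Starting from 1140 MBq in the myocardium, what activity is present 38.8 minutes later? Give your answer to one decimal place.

30.4 MBq

1/t_eff = 1/t_phys + 1/t_biol = 1/9.97 + 1/29 = 0.13478 per minute.
t_eff = 9.97 × 29 / (9.97 + 29) ≈ 7.4193 minutes.
Remaining = 1140 × (1/2)^(38.8/7.4193) = 1140 × (1/2)^5.2296 ≈ 30.383 MBq.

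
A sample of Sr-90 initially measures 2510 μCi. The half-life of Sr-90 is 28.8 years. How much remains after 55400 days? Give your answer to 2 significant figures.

65 μCi

Convert the elapsed time: 55400 days = 151.781 years.
Number of half-lives: n = 151.781/28.8 ≈ 5.2702.
Remaining = 2510 × (1/2)^5.2702 = 2510 × 0.025913 ≈ 65.042 μCi.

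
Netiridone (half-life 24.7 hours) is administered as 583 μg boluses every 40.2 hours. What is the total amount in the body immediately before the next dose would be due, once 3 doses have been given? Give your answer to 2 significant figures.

270 μg

The 3 doses were given 120.6, 80.4, 40.2 hours ago.
Total = 583·(1/2)^(120.6/24.7) + 583·(1/2)^(80.4/24.7) + 583·(1/2)^(40.2/24.7)
      = 19.763 + 61.066 + 188.68 ≈ 269.51 μg.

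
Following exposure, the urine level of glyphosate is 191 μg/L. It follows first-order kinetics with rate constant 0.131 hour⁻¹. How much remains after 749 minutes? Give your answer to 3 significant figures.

37.2 μg/L

t½ = ln 2 / λ = 0.69315 / 0.131 ≈ 5.2912 hours.
Convert the elapsed time: 749 minutes = 12.4833 hours.
Number of half-lives: n = 12.4833/5.2912 ≈ 2.3593.
Remaining = 191 × (1/2)^2.3593 = 191 × 0.19489 ≈ 37.224 μg/L.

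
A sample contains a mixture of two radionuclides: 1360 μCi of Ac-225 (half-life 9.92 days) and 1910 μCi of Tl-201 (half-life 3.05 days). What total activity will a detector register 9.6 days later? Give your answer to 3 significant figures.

Ac-225: 1360 × (1/2)^(9.6/9.92) = 1360 × (1/2)^0.96774 ≈ 695.38 μCi.
Tl-201: 1910 × (1/2)^(9.6/3.05) = 1910 × (1/2)^3.1475 ≈ 215.54 μCi.
Total = 695.38 + 215.54 ≈ 910.92 μCi.

911 μCi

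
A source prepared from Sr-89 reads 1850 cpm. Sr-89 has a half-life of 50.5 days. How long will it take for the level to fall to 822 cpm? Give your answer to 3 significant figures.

Fraction remaining = 822/1850 ≈ 0.44432.
n = log₂(1850/822) = ln(2.2506)/ln 2 ≈ 1.1703 half-lives.
t = n × t½ = 1.1703 × 50.5 ≈ 59.101 days.

59.1 days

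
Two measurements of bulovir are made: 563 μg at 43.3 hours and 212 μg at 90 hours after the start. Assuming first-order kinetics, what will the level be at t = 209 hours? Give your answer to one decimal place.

Over Δt = 90 − 43.3 = 46.7 hours, the level fell by a factor of 563/212 ≈ 2.6557.
n = log₂(2.6557) ≈ 1.4091 half-lives, so t½ = 46.7/1.4091 ≈ 33.142 hours.
From t = 90 to t = 209: 212 × (1/2)^((209−90)/33.142) ≈ 17.598 μg.

17.6 μg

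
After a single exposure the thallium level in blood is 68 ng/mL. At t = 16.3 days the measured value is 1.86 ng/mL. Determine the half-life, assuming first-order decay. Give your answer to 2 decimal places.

3.14 days

A/A₀ = 1.86/68 ≈ 0.027353.
n = log₂(36.559) ≈ 5.1922 half-lives elapsed in 16.3 days.
t½ = 16.3/5.1922 ≈ 3.1393 days.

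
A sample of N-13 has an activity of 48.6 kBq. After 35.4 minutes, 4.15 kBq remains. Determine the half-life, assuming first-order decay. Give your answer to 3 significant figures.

A/A₀ = 4.15/48.6 ≈ 0.085391.
n = log₂(11.711) ≈ 3.5498 half-lives elapsed in 35.4 minutes.
t½ = 35.4/3.5498 ≈ 9.9725 minutes.

9.97 minutes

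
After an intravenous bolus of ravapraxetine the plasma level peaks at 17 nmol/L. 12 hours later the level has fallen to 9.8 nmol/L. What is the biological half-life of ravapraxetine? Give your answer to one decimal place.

15.1 hours

A/A₀ = 9.8/17 ≈ 0.57647.
n = log₂(1.7347) ≈ 0.79468 half-lives elapsed in 12 hours.
t½ = 12/0.79468 ≈ 15.1 hours.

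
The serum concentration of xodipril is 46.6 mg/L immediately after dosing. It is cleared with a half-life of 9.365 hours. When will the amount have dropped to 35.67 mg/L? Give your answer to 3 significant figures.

3.61 hours

Fraction remaining = 35.67/46.6 ≈ 0.76545.
n = log₂(46.6/35.67) = ln(1.3064)/ln 2 ≈ 0.38562 half-lives.
t = n × t½ = 0.38562 × 9.365 ≈ 3.6113 hours.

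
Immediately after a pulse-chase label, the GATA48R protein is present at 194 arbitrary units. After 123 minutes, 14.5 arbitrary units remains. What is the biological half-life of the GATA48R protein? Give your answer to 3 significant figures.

A/A₀ = 14.5/194 ≈ 0.074742.
n = log₂(13.379) ≈ 3.7419 half-lives elapsed in 123 minutes.
t½ = 123/3.7419 ≈ 32.871 minutes.

32.9 minutes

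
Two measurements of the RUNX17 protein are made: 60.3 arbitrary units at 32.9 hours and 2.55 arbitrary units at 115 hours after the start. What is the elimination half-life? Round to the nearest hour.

18 hours

Over Δt = 115 − 32.9 = 82.1 hours, the level fell by a factor of 60.3/2.55 ≈ 23.647.
n = log₂(23.647) ≈ 4.5636 half-lives, so t½ = 82.1/4.5636 ≈ 17.99 hours.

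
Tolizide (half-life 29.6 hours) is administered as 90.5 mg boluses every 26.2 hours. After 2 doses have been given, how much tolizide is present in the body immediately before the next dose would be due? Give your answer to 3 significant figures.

The 2 doses were given 52.4, 26.2 hours ago.
Total = 90.5·(1/2)^(52.4/29.6) + 90.5·(1/2)^(26.2/29.6)
      = 26.53 + 49 ≈ 75.53 mg.

75.5 mg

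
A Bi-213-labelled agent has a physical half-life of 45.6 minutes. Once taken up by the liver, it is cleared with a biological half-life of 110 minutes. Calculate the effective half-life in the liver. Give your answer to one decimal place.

1/t_eff = 1/t_phys + 1/t_biol = 1/45.6 + 1/110 = 0.031021 per minute.
t_eff = 45.6 × 110 / (45.6 + 110) ≈ 32.237 minutes.

32.2 minutes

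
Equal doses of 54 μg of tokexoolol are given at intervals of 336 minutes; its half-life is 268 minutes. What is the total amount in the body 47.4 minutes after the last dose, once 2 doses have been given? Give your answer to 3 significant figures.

The 2 doses were given 383.4, 47.4 minutes ago.
Total = 54·(1/2)^(383.4/268) + 54·(1/2)^(47.4/268)
      = 20.033 + 47.77 ≈ 67.802 μg.

67.8 μg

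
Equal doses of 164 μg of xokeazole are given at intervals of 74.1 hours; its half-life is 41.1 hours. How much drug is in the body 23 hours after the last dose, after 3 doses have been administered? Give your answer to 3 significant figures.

152 μg

The 3 doses were given 171.2, 97.1, 23 hours ago.
Total = 164·(1/2)^(171.2/41.1) + 164·(1/2)^(97.1/41.1) + 164·(1/2)^(23/41.1)
      = 9.1394 + 31.89 + 111.27 ≈ 152.3 μg.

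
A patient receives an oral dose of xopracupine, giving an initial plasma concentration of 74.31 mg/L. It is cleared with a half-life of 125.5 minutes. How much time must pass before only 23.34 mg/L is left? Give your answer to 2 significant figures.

210 minutes

Fraction remaining = 23.34/74.31 ≈ 0.31409.
n = log₂(74.31/23.34) = ln(3.1838)/ln 2 ≈ 1.6708 half-lives.
t = n × t½ = 1.6708 × 125.5 ≈ 209.68 minutes.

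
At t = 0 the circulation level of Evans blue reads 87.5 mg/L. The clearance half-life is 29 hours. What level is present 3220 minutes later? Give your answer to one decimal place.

Convert the elapsed time: 3220 minutes = 53.6667 hours.
Number of half-lives: n = 53.6667/29 ≈ 1.8506.
Remaining = 87.5 × (1/2)^1.8506 = 87.5 × 0.27728 ≈ 24.262 mg/L.

24.3 mg/L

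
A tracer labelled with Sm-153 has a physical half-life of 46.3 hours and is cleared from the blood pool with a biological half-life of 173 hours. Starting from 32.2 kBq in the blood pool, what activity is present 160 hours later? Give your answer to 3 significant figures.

1.55 kBq

1/t_eff = 1/t_phys + 1/t_biol = 1/46.3 + 1/173 = 0.027379 per hour.
t_eff = 46.3 × 173 / (46.3 + 173) ≈ 36.525 hours.
Remaining = 32.2 × (1/2)^(160/36.525) = 32.2 × (1/2)^4.3806 ≈ 1.5459 kBq.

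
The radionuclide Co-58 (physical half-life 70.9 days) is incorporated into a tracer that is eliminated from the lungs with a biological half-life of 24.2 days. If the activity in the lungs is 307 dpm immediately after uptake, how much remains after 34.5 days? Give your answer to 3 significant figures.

81.6 dpm

1/t_eff = 1/t_phys + 1/t_biol = 1/70.9 + 1/24.2 = 0.055427 per day.
t_eff = 70.9 × 24.2 / (70.9 + 24.2) ≈ 18.042 days.
Remaining = 307 × (1/2)^(34.5/18.042) = 307 × (1/2)^1.9122 ≈ 81.565 dpm.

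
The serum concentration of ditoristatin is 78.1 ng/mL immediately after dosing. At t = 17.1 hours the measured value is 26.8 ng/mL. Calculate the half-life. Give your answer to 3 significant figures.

A/A₀ = 26.8/78.1 ≈ 0.34315.
n = log₂(2.9142) ≈ 1.5431 half-lives elapsed in 17.1 hours.
t½ = 17.1/1.5431 ≈ 11.082 hours.

11.1 hours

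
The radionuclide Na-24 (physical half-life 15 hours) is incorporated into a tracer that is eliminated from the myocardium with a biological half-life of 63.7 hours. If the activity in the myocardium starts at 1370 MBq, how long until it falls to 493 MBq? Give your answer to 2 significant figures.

1/t_eff = 1/t_phys + 1/t_biol = 1/15 + 1/63.7 = 0.082365 per hour.
t_eff = 15 × 63.7 / (15 + 63.7) ≈ 12.141 hours.
n = log₂(1370/493) ≈ 1.4745; t = 1.4745 × 12.141 ≈ 17.902 hours.

18 hours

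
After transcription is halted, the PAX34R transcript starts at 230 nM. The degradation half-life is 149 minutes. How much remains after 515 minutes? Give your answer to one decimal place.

21.0 nM

Number of half-lives: n = 515/149 ≈ 3.4564.
Remaining = 230 × (1/2)^3.4564 = 230 × 0.091102 ≈ 20.953 nM.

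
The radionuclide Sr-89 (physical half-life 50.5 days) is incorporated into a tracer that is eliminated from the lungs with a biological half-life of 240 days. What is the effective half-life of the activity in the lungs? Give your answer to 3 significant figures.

41.7 days

1/t_eff = 1/t_phys + 1/t_biol = 1/50.5 + 1/240 = 0.023969 per day.
t_eff = 50.5 × 240 / (50.5 + 240) ≈ 41.721 days.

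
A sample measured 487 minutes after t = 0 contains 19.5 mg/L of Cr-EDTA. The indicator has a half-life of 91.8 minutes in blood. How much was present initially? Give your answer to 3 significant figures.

771 mg/L

Number of half-lives elapsed: n = 487/91.8 ≈ 5.305.
A₀ = A × 2^n = 19.5 × 2^5.305 = 19.5 × 39.534 ≈ 770.91 mg/L.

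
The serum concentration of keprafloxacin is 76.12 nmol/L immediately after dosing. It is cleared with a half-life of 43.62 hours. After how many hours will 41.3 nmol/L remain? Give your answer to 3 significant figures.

38.5 hours

Fraction remaining = 41.3/76.12 ≈ 0.54256.
n = log₂(76.12/41.3) = ln(1.8431)/ln 2 ≈ 0.88213 half-lives.
t = n × t½ = 0.88213 × 43.62 ≈ 38.479 hours.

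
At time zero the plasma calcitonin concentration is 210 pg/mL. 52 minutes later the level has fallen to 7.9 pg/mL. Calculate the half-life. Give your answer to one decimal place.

A/A₀ = 7.9/210 ≈ 0.037619.
n = log₂(26.582) ≈ 4.7324 half-lives elapsed in 52 minutes.
t½ = 52/4.7324 ≈ 10.988 minutes.

11.0 minutes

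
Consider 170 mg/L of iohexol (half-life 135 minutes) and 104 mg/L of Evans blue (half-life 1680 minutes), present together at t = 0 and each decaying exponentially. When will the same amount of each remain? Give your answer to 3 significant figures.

Set 170·(1/2)^(t/135) = 104·(1/2)^(t/1680).
Taking log₂: log₂(170/104) = t·(1/135 − 1/1680).
log₂(1.6346) = 0.70895; 1/135 − 1/1680 = 0.0068122.
t = 0.70895 / 0.0068122 ≈ 104.07 minutes.

104 minutes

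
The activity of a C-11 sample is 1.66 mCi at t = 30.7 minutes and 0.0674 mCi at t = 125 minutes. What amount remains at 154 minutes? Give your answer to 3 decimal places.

0.025 mCi

Over Δt = 125 − 30.7 = 94.3 minutes, the level fell by a factor of 1.66/0.0674 ≈ 24.629.
n = log₂(24.629) ≈ 4.6223 half-lives, so t½ = 94.3/4.6223 ≈ 20.401 minutes.
From t = 125 to t = 154: 0.0674 × (1/2)^((154−125)/20.401) ≈ 0.025162 mCi.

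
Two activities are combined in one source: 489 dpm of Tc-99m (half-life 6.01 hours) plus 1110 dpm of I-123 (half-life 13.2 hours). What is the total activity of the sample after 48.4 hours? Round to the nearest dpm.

Tc-99m: 489 × (1/2)^(48.4/6.01) = 489 × (1/2)^8.0532 ≈ 1.8409 dpm.
I-123: 1110 × (1/2)^(48.4/13.2) = 1110 × (1/2)^3.6667 ≈ 87.407 dpm.
Total = 1.8409 + 87.407 ≈ 89.248 dpm.

89 dpm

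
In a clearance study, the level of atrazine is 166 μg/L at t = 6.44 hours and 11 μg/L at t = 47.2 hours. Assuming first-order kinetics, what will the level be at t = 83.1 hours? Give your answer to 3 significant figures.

1.01 μg/L

Over Δt = 47.2 − 6.44 = 40.76 hours, the level fell by a factor of 166/11 ≈ 15.091.
n = log₂(15.091) ≈ 3.9156 half-lives, so t½ = 40.76/3.9156 ≈ 10.41 hours.
From t = 47.2 to t = 83.1: 11 × (1/2)^((83.1−47.2)/10.41) ≈ 1.0074 μg/L.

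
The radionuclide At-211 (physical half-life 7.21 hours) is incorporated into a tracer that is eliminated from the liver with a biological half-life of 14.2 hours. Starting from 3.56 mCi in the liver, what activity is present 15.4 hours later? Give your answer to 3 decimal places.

0.382 mCi

1/t_eff = 1/t_phys + 1/t_biol = 1/7.21 + 1/14.2 = 0.20912 per hour.
t_eff = 7.21 × 14.2 / (7.21 + 14.2) ≈ 4.782 hours.
Remaining = 3.56 × (1/2)^(15.4/4.782) = 3.56 × (1/2)^3.2204 ≈ 0.38195 mCi.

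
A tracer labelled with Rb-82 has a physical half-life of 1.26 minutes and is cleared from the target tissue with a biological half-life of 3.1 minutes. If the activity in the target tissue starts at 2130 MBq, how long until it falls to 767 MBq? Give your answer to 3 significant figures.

1.32 minutes

1/t_eff = 1/t_phys + 1/t_biol = 1/1.26 + 1/3.1 = 1.1162 per minute.
t_eff = 1.26 × 3.1 / (1.26 + 3.1) ≈ 0.89587 minutes.
n = log₂(2130/767) ≈ 1.4736; t = 1.4736 × 0.89587 ≈ 1.3201 minutes.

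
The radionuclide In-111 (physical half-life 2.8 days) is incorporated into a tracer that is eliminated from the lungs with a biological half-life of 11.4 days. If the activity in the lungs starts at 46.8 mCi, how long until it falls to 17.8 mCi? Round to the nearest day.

1/t_eff = 1/t_phys + 1/t_biol = 1/2.8 + 1/11.4 = 0.44486 per day.
t_eff = 2.8 × 11.4 / (2.8 + 11.4) ≈ 2.2479 days.
n = log₂(46.8/17.8) ≈ 1.3946; t = 1.3946 × 2.2479 ≈ 3.135 days.

3 days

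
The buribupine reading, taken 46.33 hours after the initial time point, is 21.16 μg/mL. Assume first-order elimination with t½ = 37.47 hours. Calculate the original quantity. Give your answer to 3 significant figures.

49.9 μg/mL

Number of half-lives elapsed: n = 46.33/37.47 ≈ 1.2365.
A₀ = A × 2^n = 21.16 × 2^1.2365 = 21.16 × 2.3562 ≈ 49.857 μg/mL.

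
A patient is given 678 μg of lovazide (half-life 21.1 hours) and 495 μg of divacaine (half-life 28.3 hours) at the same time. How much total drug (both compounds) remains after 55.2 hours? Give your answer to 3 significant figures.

lovazide: 678 × (1/2)^(55.2/21.1) = 678 × (1/2)^2.6161 ≈ 110.59 μg.
divacaine: 495 × (1/2)^(55.2/28.3) = 495 × (1/2)^1.9505 ≈ 128.07 μg.
Total = 110.59 + 128.07 ≈ 238.65 μg.

239 μg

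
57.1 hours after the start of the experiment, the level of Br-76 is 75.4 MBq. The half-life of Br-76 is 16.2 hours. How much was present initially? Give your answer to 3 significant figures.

868 MBq

Number of half-lives elapsed: n = 57.1/16.2 ≈ 3.5247.
A₀ = A × 2^n = 75.4 × 2^3.5247 = 75.4 × 11.509 ≈ 867.78 MBq.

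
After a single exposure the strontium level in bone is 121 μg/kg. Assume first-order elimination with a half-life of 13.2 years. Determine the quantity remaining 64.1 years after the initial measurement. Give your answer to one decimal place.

Number of half-lives: n = 64.1/13.2 ≈ 4.8561.
Remaining = 121 × (1/2)^4.8561 = 121 × 0.034529 ≈ 4.178 μg/kg.

4.2 μg/kg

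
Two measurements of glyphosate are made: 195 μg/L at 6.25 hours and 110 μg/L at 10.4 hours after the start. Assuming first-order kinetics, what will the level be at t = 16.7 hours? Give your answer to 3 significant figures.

Over Δt = 10.4 − 6.25 = 4.15 hours, the level fell by a factor of 195/110 ≈ 1.7727.
n = log₂(1.7727) ≈ 0.82597 half-lives, so t½ = 4.15/0.82597 ≈ 5.0244 hours.
From t = 10.4 to t = 16.7: 110 × (1/2)^((16.7−10.4)/5.0244) ≈ 46.125 μg/L.

46.1 μg/L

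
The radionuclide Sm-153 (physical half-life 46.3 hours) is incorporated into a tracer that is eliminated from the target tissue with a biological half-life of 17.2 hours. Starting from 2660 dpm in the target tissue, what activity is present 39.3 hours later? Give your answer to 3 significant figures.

303 dpm

1/t_eff = 1/t_phys + 1/t_biol = 1/46.3 + 1/17.2 = 0.079738 per hour.
t_eff = 46.3 × 17.2 / (46.3 + 17.2) ≈ 12.541 hours.
Remaining = 2660 × (1/2)^(39.3/12.541) = 2660 × (1/2)^3.1337 ≈ 303.07 dpm.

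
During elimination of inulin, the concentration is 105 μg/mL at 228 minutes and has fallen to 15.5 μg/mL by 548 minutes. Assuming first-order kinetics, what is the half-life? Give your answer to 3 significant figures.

116 minutes

Over Δt = 548 − 228 = 320 minutes, the level fell by a factor of 105/15.5 ≈ 6.7742.
n = log₂(6.7742) ≈ 2.76 half-lives, so t½ = 320/2.76 ≈ 115.94 minutes.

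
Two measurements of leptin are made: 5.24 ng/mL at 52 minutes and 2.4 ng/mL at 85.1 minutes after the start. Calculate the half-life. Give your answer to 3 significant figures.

Over Δt = 85.1 − 52 = 33.1 minutes, the level fell by a factor of 5.24/2.4 ≈ 2.1833.
n = log₂(2.1833) ≈ 1.1265 half-lives, so t½ = 33.1/1.1265 ≈ 29.382 minutes.

29.4 minutes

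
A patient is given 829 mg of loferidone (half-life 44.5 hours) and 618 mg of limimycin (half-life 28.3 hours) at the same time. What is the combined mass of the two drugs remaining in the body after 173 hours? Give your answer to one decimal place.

loferidone: 829 × (1/2)^(173/44.5) = 829 × (1/2)^3.8876 ≈ 56.009 mg.
limimycin: 618 × (1/2)^(173/28.3) = 618 × (1/2)^6.1131 ≈ 8.9283 mg.
Total = 56.009 + 8.9283 ≈ 64.937 mg.

64.9 mg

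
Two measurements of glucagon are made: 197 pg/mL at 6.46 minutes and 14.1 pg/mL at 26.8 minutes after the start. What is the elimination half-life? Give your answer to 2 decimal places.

5.35 minutes

Over Δt = 26.8 − 6.46 = 20.34 minutes, the level fell by a factor of 197/14.1 ≈ 13.972.
n = log₂(13.972) ≈ 3.8044 half-lives, so t½ = 20.34/3.8044 ≈ 5.3464 minutes.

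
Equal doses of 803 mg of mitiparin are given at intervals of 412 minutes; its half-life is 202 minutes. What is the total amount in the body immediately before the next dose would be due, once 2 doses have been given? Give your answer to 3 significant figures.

243 mg

The 2 doses were given 824, 412 minutes ago.
Total = 803·(1/2)^(824/202) + 803·(1/2)^(412/202)
      = 47.506 + 195.31 ≈ 242.82 mg.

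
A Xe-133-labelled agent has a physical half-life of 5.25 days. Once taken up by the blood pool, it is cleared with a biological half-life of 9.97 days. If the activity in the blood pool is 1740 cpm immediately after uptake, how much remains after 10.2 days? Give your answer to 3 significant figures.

223 cpm

1/t_eff = 1/t_phys + 1/t_biol = 1/5.25 + 1/9.97 = 0.29078 per day.
t_eff = 5.25 × 9.97 / (5.25 + 9.97) ≈ 3.4391 days.
Remaining = 1740 × (1/2)^(10.2/3.4391) = 1740 × (1/2)^2.9659 ≈ 222.7 cpm.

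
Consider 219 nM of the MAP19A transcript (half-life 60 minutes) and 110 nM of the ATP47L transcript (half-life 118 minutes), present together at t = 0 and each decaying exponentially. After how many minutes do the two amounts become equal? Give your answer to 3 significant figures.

Set 219·(1/2)^(t/60) = 110·(1/2)^(t/118).
Taking log₂: log₂(219/110) = t·(1/60 − 1/118).
log₂(1.9909) = 0.99343; 1/60 − 1/118 = 0.0081921.
t = 0.99343 / 0.0081921 ≈ 121.27 minutes.

121 minutes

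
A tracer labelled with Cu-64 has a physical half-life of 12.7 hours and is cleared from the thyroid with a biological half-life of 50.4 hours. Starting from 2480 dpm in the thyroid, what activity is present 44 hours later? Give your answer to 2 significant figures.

120 dpm

1/t_eff = 1/t_phys + 1/t_biol = 1/12.7 + 1/50.4 = 0.098581 per hour.
t_eff = 12.7 × 50.4 / (12.7 + 50.4) ≈ 10.144 hours.
Remaining = 2480 × (1/2)^(44/10.144) = 2480 × (1/2)^4.3376 ≈ 122.66 dpm.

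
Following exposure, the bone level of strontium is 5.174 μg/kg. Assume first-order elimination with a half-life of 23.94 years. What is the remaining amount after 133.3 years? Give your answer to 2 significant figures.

0.11 μg/kg

Number of half-lives: n = 133.3/23.94 ≈ 5.5681.
Remaining = 5.174 × (1/2)^5.5681 = 5.174 × 0.021078 ≈ 0.10906 μg/kg.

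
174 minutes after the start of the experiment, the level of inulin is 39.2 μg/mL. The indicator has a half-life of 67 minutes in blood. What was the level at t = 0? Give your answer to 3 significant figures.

Number of half-lives elapsed: n = 174/67 ≈ 2.597.
A₀ = A × 2^n = 39.2 × 2^2.597 = 39.2 × 6.0503 ≈ 237.17 μg/mL.

237 μg/mL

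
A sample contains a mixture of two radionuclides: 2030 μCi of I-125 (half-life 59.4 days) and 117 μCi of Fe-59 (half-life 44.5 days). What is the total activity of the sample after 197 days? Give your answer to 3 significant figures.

209 μCi

I-125: 2030 × (1/2)^(197/59.4) = 2030 × (1/2)^3.3165 ≈ 203.77 μCi.
Fe-59: 117 × (1/2)^(197/44.5) = 117 × (1/2)^4.427 ≈ 5.4392 μCi.
Total = 203.77 + 5.4392 ≈ 209.2 μCi.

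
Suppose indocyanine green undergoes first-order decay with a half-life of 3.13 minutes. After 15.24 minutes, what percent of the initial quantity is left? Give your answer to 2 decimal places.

n = 15.24/3.13 ≈ 4.869 half-lives.
Fraction remaining = (1/2)^4.869 ≈ 0.03422, i.e. 3.422%.

3.42%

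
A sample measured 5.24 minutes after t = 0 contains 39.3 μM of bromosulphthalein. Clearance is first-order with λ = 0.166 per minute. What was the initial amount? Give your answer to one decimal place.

t½ = ln 2 / λ = 0.69315 / 0.166 ≈ 4.1756 minutes.
Number of half-lives elapsed: n = 5.24/4.1756 ≈ 1.2549.
A₀ = A × 2^n = 39.3 × 2^1.2549 = 39.3 × 2.3865 ≈ 93.791 μM.

93.8 μM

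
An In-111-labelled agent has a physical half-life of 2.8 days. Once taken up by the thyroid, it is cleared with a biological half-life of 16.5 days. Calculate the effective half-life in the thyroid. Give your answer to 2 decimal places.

2.39 days

1/t_eff = 1/t_phys + 1/t_biol = 1/2.8 + 1/16.5 = 0.41775 per day.
t_eff = 2.8 × 16.5 / (2.8 + 16.5) ≈ 2.3938 days.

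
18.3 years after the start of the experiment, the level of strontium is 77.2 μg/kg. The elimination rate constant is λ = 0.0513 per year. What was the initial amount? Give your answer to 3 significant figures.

t½ = ln 2 / λ = 0.69315 / 0.0513 ≈ 13.512 years.
Number of half-lives elapsed: n = 18.3/13.512 ≈ 1.3544.
A₀ = A × 2^n = 77.2 × 2^1.3544 = 77.2 × 2.5569 ≈ 197.39 μg/kg.

197 μg/kg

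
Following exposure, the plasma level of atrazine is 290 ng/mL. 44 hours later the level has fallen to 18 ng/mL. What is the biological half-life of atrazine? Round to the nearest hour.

11 hours

A/A₀ = 18/290 ≈ 0.062069.
n = log₂(16.111) ≈ 4.01 half-lives elapsed in 44 hours.
t½ = 44/4.01 ≈ 10.973 hours.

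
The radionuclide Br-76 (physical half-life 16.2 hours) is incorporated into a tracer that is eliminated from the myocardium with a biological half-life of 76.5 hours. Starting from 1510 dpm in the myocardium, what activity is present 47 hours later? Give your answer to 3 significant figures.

132 dpm

1/t_eff = 1/t_phys + 1/t_biol = 1/16.2 + 1/76.5 = 0.0748 per hour.
t_eff = 16.2 × 76.5 / (16.2 + 76.5) ≈ 13.369 hours.
Remaining = 1510 × (1/2)^(47/13.369) = 1510 × (1/2)^3.5156 ≈ 132.03 dpm.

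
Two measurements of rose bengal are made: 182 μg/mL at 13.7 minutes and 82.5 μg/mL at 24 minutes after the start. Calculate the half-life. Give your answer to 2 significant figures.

9.0 minutes

Over Δt = 24 − 13.7 = 10.3 minutes, the level fell by a factor of 182/82.5 ≈ 2.2061.
n = log₂(2.2061) ≈ 1.1415 half-lives, so t½ = 10.3/1.1415 ≈ 9.0234 minutes.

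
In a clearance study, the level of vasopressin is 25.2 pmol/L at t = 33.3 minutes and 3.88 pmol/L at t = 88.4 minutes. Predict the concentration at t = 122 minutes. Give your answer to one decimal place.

1.2 pmol/L

Over Δt = 88.4 − 33.3 = 55.1 minutes, the level fell by a factor of 25.2/3.88 ≈ 6.4948.
n = log₂(6.4948) ≈ 2.6993 half-lives, so t½ = 55.1/2.6993 ≈ 20.413 minutes.
From t = 88.4 to t = 122: 3.88 × (1/2)^((122−88.4)/20.413) ≈ 1.2397 pmol/L.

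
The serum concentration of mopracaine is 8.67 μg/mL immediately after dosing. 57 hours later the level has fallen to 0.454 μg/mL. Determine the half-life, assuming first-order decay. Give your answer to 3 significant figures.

A/A₀ = 0.454/8.67 ≈ 0.052364.
n = log₂(19.097) ≈ 4.2553 half-lives elapsed in 57 hours.
t½ = 57/4.2553 ≈ 13.395 hours.

13.4 hours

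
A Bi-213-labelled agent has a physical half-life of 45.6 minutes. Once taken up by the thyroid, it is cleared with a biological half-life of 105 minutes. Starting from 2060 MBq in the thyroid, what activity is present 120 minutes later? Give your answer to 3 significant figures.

151 MBq

1/t_eff = 1/t_phys + 1/t_biol = 1/45.6 + 1/105 = 0.031454 per minute.
t_eff = 45.6 × 105 / (45.6 + 105) ≈ 31.793 minutes.
Remaining = 2060 × (1/2)^(120/31.793) = 2060 × (1/2)^3.7744 ≈ 150.54 MBq.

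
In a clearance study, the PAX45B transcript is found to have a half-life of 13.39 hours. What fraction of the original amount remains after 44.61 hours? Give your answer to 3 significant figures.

n = 44.61/13.39 ≈ 3.3316 half-lives.
Fraction remaining = (1/2)^3.3316 ≈ 0.099332.

0.0993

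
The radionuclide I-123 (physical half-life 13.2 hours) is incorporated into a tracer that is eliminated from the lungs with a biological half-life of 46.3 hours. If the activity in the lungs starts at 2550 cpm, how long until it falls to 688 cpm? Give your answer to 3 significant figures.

19.4 hours

1/t_eff = 1/t_phys + 1/t_biol = 1/13.2 + 1/46.3 = 0.097356 per hour.
t_eff = 13.2 × 46.3 / (13.2 + 46.3) ≈ 10.272 hours.
n = log₂(2550/688) ≈ 1.89; t = 1.89 × 10.272 ≈ 19.413 hours.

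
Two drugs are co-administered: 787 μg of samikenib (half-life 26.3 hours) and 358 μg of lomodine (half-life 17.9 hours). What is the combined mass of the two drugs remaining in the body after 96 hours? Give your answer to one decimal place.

71.4 μg

samikenib: 787 × (1/2)^(96/26.3) = 787 × (1/2)^3.6502 ≈ 62.684 μg.
lomodine: 358 × (1/2)^(96/17.9) = 358 × (1/2)^5.3631 ≈ 8.698 μg.
Total = 62.684 + 8.698 ≈ 71.382 μg.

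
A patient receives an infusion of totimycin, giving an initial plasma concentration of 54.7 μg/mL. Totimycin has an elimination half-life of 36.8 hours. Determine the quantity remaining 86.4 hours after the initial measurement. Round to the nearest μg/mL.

Number of half-lives: n = 86.4/36.8 ≈ 2.3478.
Remaining = 54.7 × (1/2)^2.3478 = 54.7 × 0.19644 ≈ 10.745 μg/mL.

11 μg/mL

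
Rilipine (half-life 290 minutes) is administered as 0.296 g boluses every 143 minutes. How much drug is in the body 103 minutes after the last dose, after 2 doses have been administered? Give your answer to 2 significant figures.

The 2 doses were given 246, 103 minutes ago.
Total = 0.296·(1/2)^(246/290) + 0.296·(1/2)^(103/290)
      = 0.16441 + 0.23141 ≈ 0.39582 g.

0.40 g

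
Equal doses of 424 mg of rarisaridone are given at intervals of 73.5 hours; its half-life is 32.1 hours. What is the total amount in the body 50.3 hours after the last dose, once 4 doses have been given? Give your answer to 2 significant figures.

The 4 doses were given 270.8, 197.3, 123.8, 50.3 hours ago.
Total = 424·(1/2)^(270.8/32.1) + 424·(1/2)^(197.3/32.1) + 424·(1/2)^(123.8/32.1) + 424·(1/2)^(50.3/32.1)
      = 1.2242 + 5.9856 + 29.267 + 143.11 ≈ 179.58 mg.

180 mg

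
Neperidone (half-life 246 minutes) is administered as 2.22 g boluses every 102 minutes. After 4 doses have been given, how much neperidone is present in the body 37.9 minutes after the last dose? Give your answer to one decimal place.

5.5 g

The 4 doses were given 343.9, 241.9, 139.9, 37.9 minutes ago.
Total = 2.22·(1/2)^(343.9/246) + 2.22·(1/2)^(241.9/246) + 2.22·(1/2)^(139.9/246) + 2.22·(1/2)^(37.9/246)
      = 0.84241 + 1.1229 + 1.4968 + 1.9951 ≈ 5.4572 g.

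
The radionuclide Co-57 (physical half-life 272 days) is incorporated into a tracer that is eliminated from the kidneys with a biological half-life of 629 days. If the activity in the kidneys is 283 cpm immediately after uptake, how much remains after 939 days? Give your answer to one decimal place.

1/t_eff = 1/t_phys + 1/t_biol = 1/272 + 1/629 = 0.0052663 per day.
t_eff = 272 × 629 / (272 + 629) ≈ 189.89 days.
Remaining = 283 × (1/2)^(939/189.89) = 283 × (1/2)^4.9451 ≈ 9.1871 cpm.

9.2 cpm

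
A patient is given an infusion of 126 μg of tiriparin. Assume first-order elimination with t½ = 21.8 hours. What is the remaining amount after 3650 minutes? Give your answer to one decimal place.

18.2 μg

Convert the elapsed time: 3650 minutes = 60.8333 hours.
Number of half-lives: n = 60.8333/21.8 ≈ 2.7905.
Remaining = 126 × (1/2)^2.7905 = 126 × 0.14453 ≈ 18.211 μg.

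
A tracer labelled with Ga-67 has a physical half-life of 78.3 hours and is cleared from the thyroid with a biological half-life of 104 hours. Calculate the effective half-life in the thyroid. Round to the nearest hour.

45 hours

1/t_eff = 1/t_phys + 1/t_biol = 1/78.3 + 1/104 = 0.022387 per hour.
t_eff = 78.3 × 104 / (78.3 + 104) ≈ 44.669 hours.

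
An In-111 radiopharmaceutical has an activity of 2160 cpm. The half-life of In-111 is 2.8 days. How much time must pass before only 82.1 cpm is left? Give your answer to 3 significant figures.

13.2 days

Fraction remaining = 82.1/2160 ≈ 0.038009.
n = log₂(2160/82.1) = ln(26.309)/ln 2 ≈ 4.7175 half-lives.
t = n × t½ = 4.7175 × 2.8 ≈ 13.209 days.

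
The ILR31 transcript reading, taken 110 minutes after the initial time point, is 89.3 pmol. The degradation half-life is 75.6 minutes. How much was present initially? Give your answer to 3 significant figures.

245 pmol

Number of half-lives elapsed: n = 110/75.6 ≈ 1.455.
A₀ = A × 2^n = 89.3 × 2^1.455 = 89.3 × 2.7416 ≈ 244.83 pmol.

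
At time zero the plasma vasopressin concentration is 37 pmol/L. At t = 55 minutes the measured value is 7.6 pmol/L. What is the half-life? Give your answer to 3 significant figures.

24.1 minutes

A/A₀ = 7.6/37 ≈ 0.20541.
n = log₂(4.8684) ≈ 2.2835 half-lives elapsed in 55 minutes.
t½ = 55/2.2835 ≈ 24.086 minutes.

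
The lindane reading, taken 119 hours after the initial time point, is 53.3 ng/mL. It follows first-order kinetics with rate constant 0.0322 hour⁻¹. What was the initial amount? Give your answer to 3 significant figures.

2460 ng/mL

t½ = ln 2 / k = 0.69315 / 0.0322 ≈ 21.526 hours.
Number of half-lives elapsed: n = 119/21.526 ≈ 5.5281.
A₀ = A × 2^n = 53.3 × 2^5.5281 = 53.3 × 46.146 ≈ 2459.6 ng/mL.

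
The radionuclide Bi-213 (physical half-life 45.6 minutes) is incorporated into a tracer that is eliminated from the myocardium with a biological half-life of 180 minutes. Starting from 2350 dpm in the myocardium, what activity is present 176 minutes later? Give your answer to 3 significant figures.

82.2 dpm

1/t_eff = 1/t_phys + 1/t_biol = 1/45.6 + 1/180 = 0.027485 per minute.
t_eff = 45.6 × 180 / (45.6 + 180) ≈ 36.383 minutes.
Remaining = 2350 × (1/2)^(176/36.383) = 2350 × (1/2)^4.8374 ≈ 82.197 dpm.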